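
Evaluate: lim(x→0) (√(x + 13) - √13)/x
This is a standard limit.

Factor or rationalize the expression:
  lim(x→0) (√(x + 13) - √13)/x = sqrt(13)/26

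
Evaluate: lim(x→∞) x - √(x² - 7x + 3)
This is an ∞-∞ indeterminate form.

Combine fractions or rationalize to convert ∞-∞ to 0/0 form:
  lim(x→∞) x - √(x² - 7x + 3) = 7/2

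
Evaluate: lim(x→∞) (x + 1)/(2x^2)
This is an ∞/∞ indeterminate form.

Apply L'Hôpital's rule: differentiate numerator and denominator separately.
  f(x) = x + 1   ⇒   f'(x) = 1
  g(x) = 2·x^2   ⇒   g'(x) = 4·x
  lim(x→∞) f'(x)/g'(x) = lim(x→∞) (1)/(4·x)
  = 0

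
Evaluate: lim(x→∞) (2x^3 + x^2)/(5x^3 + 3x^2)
This is an ∞/∞ indeterminate form.

Apply L'Hôpital's rule: differentiate numerator and denominator separately.
  f(x) = 2·x^3 + x^2   ⇒   f'(x) = 6·x^2 + 2·x
  g(x) = 5·x^3 + 3·x^2   ⇒   g'(x) = 15·x^2 + 6·x
  lim(x→∞) f'(x)/g'(x) = lim(x→∞) (6·x^2 + 2·x)/(15·x^2 + 6·x)
  = 2/5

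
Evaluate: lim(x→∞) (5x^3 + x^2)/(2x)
This is an ∞/∞ indeterminate form.

Apply L'Hôpital's rule: differentiate numerator and denominator separately.
  f(x) = 5·x^3 + x^2   ⇒   f'(x) = 15·x^2 + 2·x
  g(x) = 2·x   ⇒   g'(x) = 2
  lim(x→∞) f'(x)/g'(x) = lim(x→∞) (15·x^2 + 2·x)/(2)
  = ∞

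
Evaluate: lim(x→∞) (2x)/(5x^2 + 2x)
This is an ∞/∞ indeterminate form.

Apply L'Hôpital's rule: differentiate numerator and denominator separately.
  f(x) = 2·x   ⇒   f'(x) = 2
  g(x) = 5·x^2 + 2·x   ⇒   g'(x) = 10·x + 2
  lim(x→∞) f'(x)/g'(x) = lim(x→∞) (2)/(10·x + 2)
  = 0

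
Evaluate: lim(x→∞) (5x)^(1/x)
This is an exponential indeterminate form.

For exponential indeterminate forms, take the natural log:
  Let L = lim(x→∞) (5x)^(1/x)
  Then ln(L) = lim(x→∞) [exponent × ln(base)]
  Evaluate using L'Hôpital or standard limits, then exponentiate.
  L = 1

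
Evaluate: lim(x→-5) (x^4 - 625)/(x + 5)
This is a standard limit.

Factor or rationalize the expression:
  lim(x→-5) (x^4 - 625)/(x + 5) = -500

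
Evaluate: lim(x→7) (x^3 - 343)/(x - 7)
This is a standard limit.

Factor or rationalize the expression:
  lim(x→7) (x^3 - 343)/(x - 7) = 147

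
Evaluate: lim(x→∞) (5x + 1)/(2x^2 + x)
This is an ∞/∞ indeterminate form.

Apply L'Hôpital's rule: differentiate numerator and denominator separately.
  f(x) = 5·x + 1   ⇒   f'(x) = 5
  g(x) = 2·x^2 + x   ⇒   g'(x) = 4·x + 1
  lim(x→∞) f'(x)/g'(x) = lim(x→∞) (5)/(4·x + 1)
  = 0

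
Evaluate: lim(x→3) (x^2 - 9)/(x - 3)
This is a standard limit.

Factor or rationalize the expression:
  lim(x→3) (x^2 - 9)/(x - 3) = 6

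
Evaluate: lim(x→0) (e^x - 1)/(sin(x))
This is a 0/0 indeterminate form.

Apply L'Hôpital's rule: differentiate numerator and denominator separately.
  f(x) = e^(x) - 1   ⇒   f'(x) = e^(x)
  g(x) = sin(x)   ⇒   g'(x) = cos(x)
  lim(x→0) f'(x)/g'(x) = lim(x→0) (e^(x))/(cos(x))
  = 1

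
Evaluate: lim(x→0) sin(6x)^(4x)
This is an exponential indeterminate form.

For exponential indeterminate forms, take the natural log:
  Let L = lim(x→0) sin(6x)^(4x)
  Then ln(L) = lim(x→0) [exponent × ln(base)]
  Evaluate using L'Hôpital or standard limits, then exponentiate.
  L = 1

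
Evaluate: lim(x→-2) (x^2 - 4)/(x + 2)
This is a standard limit.

Factor or rationalize the expression:
  lim(x→-2) (x^2 - 4)/(x + 2) = -4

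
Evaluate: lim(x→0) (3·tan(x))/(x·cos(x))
This is a 0/0 indeterminate form.

Apply L'Hôpital's rule: differentiate numerator and denominator separately.
  f(x) = 3·tan(x)   ⇒   f'(x) = 3·tan(x)^2 + 3
  g(x) = x·cos(x)   ⇒   g'(x) = -x·sin(x) + cos(x)
  lim(x→0) f'(x)/g'(x) = lim(x→0) (3·tan(x)^2 + 3)/(-x·sin(x) + cos(x))
  = 3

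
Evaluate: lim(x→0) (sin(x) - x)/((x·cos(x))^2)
This is a 0/0 indeterminate form.

Apply L'Hôpital's rule: differentiate numerator and denominator separately.
  f(x) = -x + sin(x)   ⇒   f'(x) = cos(x) - 1
  g(x) = x^2·cos(x)^2   ⇒   g'(x) = -2·x^2·sin(x)·cos(x) + 2·x·cos(x)^2
  lim(x→0) f'(x)/g'(x) = lim(x→0) (cos(x) - 1)/(-2·x^2·sin(x)·cos(x) + 2·x·cos(x)^2)
  = 0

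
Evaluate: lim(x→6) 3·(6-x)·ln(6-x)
This is a 0·∞ indeterminate form.

Rewrite 0·∞ as a quotient (0/0 or ∞/∞ form), then apply L'Hôpital's rule:
  lim(x→6) 3·(6-x)·ln(6-x) = 0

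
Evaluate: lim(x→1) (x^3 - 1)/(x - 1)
This is a standard limit.

Factor or rationalize the expression:
  lim(x→1) (x^3 - 1)/(x - 1) = 3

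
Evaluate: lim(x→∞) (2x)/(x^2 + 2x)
This is an ∞/∞ indeterminate form.

Apply L'Hôpital's rule: differentiate numerator and denominator separately.
  f(x) = 2·x   ⇒   f'(x) = 2
  g(x) = x^2 + 2·x   ⇒   g'(x) = 2·x + 2
  lim(x→∞) f'(x)/g'(x) = lim(x→∞) (2)/(2·x + 2)
  = 0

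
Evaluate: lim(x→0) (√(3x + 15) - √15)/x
This is a standard limit.

Factor or rationalize the expression:
  lim(x→0) (√(3x + 15) - √15)/x = sqrt(15)/10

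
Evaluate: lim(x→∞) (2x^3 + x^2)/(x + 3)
This is an ∞/∞ indeterminate form.

Apply L'Hôpital's rule: differentiate numerator and denominator separately.
  f(x) = 2·x^3 + x^2   ⇒   f'(x) = 6·x^2 + 2·x
  g(x) = x + 3   ⇒   g'(x) = 1
  lim(x→∞) f'(x)/g'(x) = lim(x→∞) (6·x^2 + 2·x)/(1)
  = ∞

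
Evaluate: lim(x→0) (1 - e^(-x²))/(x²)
This is a 0/0 indeterminate form.

Apply L'Hôpital's rule: differentiate numerator and denominator separately.
  f(x) = 1 - e^(-x^2)   ⇒   f'(x) = 2·x·e^(-x^2)
  g(x) = x^2   ⇒   g'(x) = 2·x
  lim(x→0) f'(x)/g'(x) = lim(x→0) (2·x·e^(-x^2))/(2·x)
  = 1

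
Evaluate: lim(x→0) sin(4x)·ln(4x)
This is a 0·∞ indeterminate form.

Rewrite 0·∞ as a quotient (0/0 or ∞/∞ form), then apply L'Hôpital's rule:
  lim(x→0) sin(4x)·ln(4x) = 0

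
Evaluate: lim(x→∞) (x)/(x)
This is an ∞/∞ indeterminate form.

Apply L'Hôpital's rule: differentiate numerator and denominator separately.
  f(x) = x   ⇒   f'(x) = 1
  g(x) = x   ⇒   g'(x) = 1
  lim(x→∞) f'(x)/g'(x) = lim(x→∞) (1)/(1)
  = 1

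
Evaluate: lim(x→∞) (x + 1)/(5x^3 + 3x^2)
This is an ∞/∞ indeterminate form.

Apply L'Hôpital's rule: differentiate numerator and denominator separately.
  f(x) = x + 1   ⇒   f'(x) = 1
  g(x) = 5·x^3 + 3·x^2   ⇒   g'(x) = 15·x^2 + 6·x
  lim(x→∞) f'(x)/g'(x) = lim(x→∞) (1)/(15·x^2 + 6·x)
  = 0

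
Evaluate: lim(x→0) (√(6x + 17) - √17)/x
This is a standard limit.

Factor or rationalize the expression:
  lim(x→0) (√(6x + 17) - √17)/x = 3·sqrt(17)/17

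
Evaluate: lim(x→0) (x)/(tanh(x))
This is a 0/0 indeterminate form.

Apply L'Hôpital's rule: differentiate numerator and denominator separately.
  f(x) = x   ⇒   f'(x) = 1
  g(x) = tanh(x)   ⇒   g'(x) = 1 - tanh(x)^2
  lim(x→0) f'(x)/g'(x) = lim(x→0) (1)/(1 - tanh(x)^2)
  = 1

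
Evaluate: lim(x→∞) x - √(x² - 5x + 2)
This is an ∞-∞ indeterminate form.

Combine fractions or rationalize to convert ∞-∞ to 0/0 form:
  lim(x→∞) x - √(x² - 5x + 2) = 5/2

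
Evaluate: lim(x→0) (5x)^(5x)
This is an exponential indeterminate form.

For exponential indeterminate forms, take the natural log:
  Let L = lim(x→0) (5x)^(5x)
  Then ln(L) = lim(x→0) [exponent × ln(base)]
  Evaluate using L'Hôpital or standard limits, then exponentiate.
  L = 1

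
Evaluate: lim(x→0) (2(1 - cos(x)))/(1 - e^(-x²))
This is a 0/0 indeterminate form.

Apply L'Hôpital's rule: differentiate numerator and denominator separately.
  f(x) = 2 - 2·cos(x)   ⇒   f'(x) = 2·sin(x)
  g(x) = 1 - e^(-x^2)   ⇒   g'(x) = 2·x·e^(-x^2)
  lim(x→0) f'(x)/g'(x) = lim(x→0) (2·sin(x))/(2·x·e^(-x^2))
  = 1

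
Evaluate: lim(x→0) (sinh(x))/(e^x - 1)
This is a 0/0 indeterminate form.

Apply L'Hôpital's rule: differentiate numerator and denominator separately.
  f(x) = sinh(x)   ⇒   f'(x) = cosh(x)
  g(x) = e^(x) - 1   ⇒   g'(x) = e^(x)
  lim(x→0) f'(x)/g'(x) = lim(x→0) (cosh(x))/(e^(x))
  = 1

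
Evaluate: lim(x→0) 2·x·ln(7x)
This is a 0·∞ indeterminate form.

Rewrite 0·∞ as a quotient (0/0 or ∞/∞ form), then apply L'Hôpital's rule:
  lim(x→0) 2·x·ln(7x) = 0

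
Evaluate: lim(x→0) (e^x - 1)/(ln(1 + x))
This is a 0/0 indeterminate form.

Apply L'Hôpital's rule: differentiate numerator and denominator separately.
  f(x) = e^(x) - 1   ⇒   f'(x) = e^(x)
  g(x) = ln(x + 1)   ⇒   g'(x) = 1/(x + 1)
  lim(x→0) f'(x)/g'(x) = lim(x→0) (e^(x))/(1/(x + 1))
  = 1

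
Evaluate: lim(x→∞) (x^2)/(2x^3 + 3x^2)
This is an ∞/∞ indeterminate form.

Apply L'Hôpital's rule: differentiate numerator and denominator separately.
  f(x) = x^2   ⇒   f'(x) = 2·x
  g(x) = 2·x^3 + 3·x^2   ⇒   g'(x) = 6·x^2 + 6·x
  lim(x→∞) f'(x)/g'(x) = lim(x→∞) (2·x)/(6·x^2 + 6·x)
  = 0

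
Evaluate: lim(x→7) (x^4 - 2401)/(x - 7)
This is a standard limit.

Factor or rationalize the expression:
  lim(x→7) (x^4 - 2401)/(x - 7) = 1372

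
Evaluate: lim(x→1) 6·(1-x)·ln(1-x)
This is a 0·∞ indeterminate form.

Rewrite 0·∞ as a quotient (0/0 or ∞/∞ form), then apply L'Hôpital's rule:
  lim(x→1) 6·(1-x)·ln(1-x) = 0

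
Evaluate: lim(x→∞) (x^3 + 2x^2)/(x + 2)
This is an ∞/∞ indeterminate form.

Apply L'Hôpital's rule: differentiate numerator and denominator separately.
  f(x) = x^3 + 2·x^2   ⇒   f'(x) = 3·x^2 + 4·x
  g(x) = x + 2   ⇒   g'(x) = 1
  lim(x→∞) f'(x)/g'(x) = lim(x→∞) (3·x^2 + 4·x)/(1)
  = ∞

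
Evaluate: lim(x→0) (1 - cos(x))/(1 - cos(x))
This is a 0/0 indeterminate form.

Apply L'Hôpital's rule: differentiate numerator and denominator separately.
  f(x) = 1 - cos(x)   ⇒   f'(x) = sin(x)
  g(x) = 1 - cos(x)   ⇒   g'(x) = sin(x)
  lim(x→0) f'(x)/g'(x) = lim(x→0) (sin(x))/(sin(x))
  = 1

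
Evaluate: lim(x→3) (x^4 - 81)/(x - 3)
This is a standard limit.

Factor or rationalize the expression:
  lim(x→3) (x^4 - 81)/(x - 3) = 108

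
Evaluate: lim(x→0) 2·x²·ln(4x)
This is a 0·∞ indeterminate form.

Rewrite 0·∞ as a quotient (0/0 or ∞/∞ form), then apply L'Hôpital's rule:
  lim(x→0) 2·x²·ln(4x) = 0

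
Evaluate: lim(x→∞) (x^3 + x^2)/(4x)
This is an ∞/∞ indeterminate form.

Apply L'Hôpital's rule: differentiate numerator and denominator separately.
  f(x) = x^3 + x^2   ⇒   f'(x) = 3·x^2 + 2·x
  g(x) = 4·x   ⇒   g'(x) = 4
  lim(x→∞) f'(x)/g'(x) = lim(x→∞) (3·x^2 + 2·x)/(4)
  = ∞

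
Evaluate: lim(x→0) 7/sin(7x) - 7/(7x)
This is an ∞-∞ indeterminate form.

Combine fractions or rationalize to convert ∞-∞ to 0/0 form:
  lim(x→0) 7/sin(7x) - 7/(7x) = 0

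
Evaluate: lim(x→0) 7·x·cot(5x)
This is a 0·∞ indeterminate form.

Rewrite 0·∞ as a quotient (0/0 or ∞/∞ form), then apply L'Hôpital's rule:
  lim(x→0) 7·x·cot(5x) = 7/5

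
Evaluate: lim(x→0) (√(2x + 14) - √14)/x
This is a standard limit.

Factor or rationalize the expression:
  lim(x→0) (√(2x + 14) - √14)/x = sqrt(14)/14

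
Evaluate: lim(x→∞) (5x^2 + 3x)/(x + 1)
This is an ∞/∞ indeterminate form.

Apply L'Hôpital's rule: differentiate numerator and denominator separately.
  f(x) = 5·x^2 + 3·x   ⇒   f'(x) = 10·x + 3
  g(x) = x + 1   ⇒   g'(x) = 1
  lim(x→∞) f'(x)/g'(x) = lim(x→∞) (10·x + 3)/(1)
  = ∞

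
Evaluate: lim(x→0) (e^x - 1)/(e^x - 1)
This is a 0/0 indeterminate form.

Apply L'Hôpital's rule: differentiate numerator and denominator separately.
  f(x) = e^(x) - 1   ⇒   f'(x) = e^(x)
  g(x) = e^(x) - 1   ⇒   g'(x) = e^(x)
  lim(x→0) f'(x)/g'(x) = lim(x→0) (e^(x))/(e^(x))
  = 1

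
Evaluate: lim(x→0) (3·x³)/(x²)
This is a 0/0 indeterminate form.

Apply L'Hôpital's rule: differentiate numerator and denominator separately.
  f(x) = 3·x^3   ⇒   f'(x) = 9·x^2
  g(x) = x^2   ⇒   g'(x) = 2·x
  lim(x→0) f'(x)/g'(x) = lim(x→0) (9·x^2)/(2·x)
  = 0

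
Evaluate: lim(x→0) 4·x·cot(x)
This is a 0·∞ indeterminate form.

Rewrite 0·∞ as a quotient (0/0 or ∞/∞ form), then apply L'Hôpital's rule:
  lim(x→0) 4·x·cot(x) = 4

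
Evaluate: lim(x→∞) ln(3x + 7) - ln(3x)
This is an ∞-∞ indeterminate form.

Combine fractions or rationalize to convert ∞-∞ to 0/0 form:
  lim(x→∞) ln(3x + 7) - ln(3x) = 0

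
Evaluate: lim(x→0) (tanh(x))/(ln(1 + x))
This is a 0/0 indeterminate form.

Apply L'Hôpital's rule: differentiate numerator and denominator separately.
  f(x) = tanh(x)   ⇒   f'(x) = 1 - tanh(x)^2
  g(x) = ln(x + 1)   ⇒   g'(x) = 1/(x + 1)
  lim(x→0) f'(x)/g'(x) = lim(x→0) (1 - tanh(x)^2)/(1/(x + 1))
  = 1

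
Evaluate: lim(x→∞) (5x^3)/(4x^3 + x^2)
This is an ∞/∞ indeterminate form.

Apply L'Hôpital's rule: differentiate numerator and denominator separately.
  f(x) = 5·x^3   ⇒   f'(x) = 15·x^2
  g(x) = 4·x^3 + x^2   ⇒   g'(x) = 12·x^2 + 2·x
  lim(x→∞) f'(x)/g'(x) = lim(x→∞) (15·x^2)/(12·x^2 + 2·x)
  = 5/4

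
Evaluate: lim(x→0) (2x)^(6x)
This is an exponential indeterminate form.

For exponential indeterminate forms, take the natural log:
  Let L = lim(x→0) (2x)^(6x)
  Then ln(L) = lim(x→0) [exponent × ln(base)]
  Evaluate using L'Hôpital or standard limits, then exponentiate.
  L = 1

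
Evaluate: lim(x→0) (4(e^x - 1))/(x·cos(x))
This is a 0/0 indeterminate form.

Apply L'Hôpital's rule: differentiate numerator and denominator separately.
  f(x) = 4·e^(x) - 4   ⇒   f'(x) = 4·e^(x)
  g(x) = x·cos(x)   ⇒   g'(x) = -x·sin(x) + cos(x)
  lim(x→0) f'(x)/g'(x) = lim(x→0) (4·e^(x))/(-x·sin(x) + cos(x))
  = 4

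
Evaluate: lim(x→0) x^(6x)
This is an exponential indeterminate form.

For exponential indeterminate forms, take the natural log:
  Let L = lim(x→0) x^(6x)
  Then ln(L) = lim(x→0) [exponent × ln(base)]
  Evaluate using L'Hôpital or standard limits, then exponentiate.
  L = 1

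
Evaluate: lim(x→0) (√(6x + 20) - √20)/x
This is a standard limit.

Factor or rationalize the expression:
  lim(x→0) (√(6x + 20) - √20)/x = 3·sqrt(5)/10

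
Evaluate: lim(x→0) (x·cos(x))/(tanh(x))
This is a 0/0 indeterminate form.

Apply L'Hôpital's rule: differentiate numerator and denominator separately.
  f(x) = x·cos(x)   ⇒   f'(x) = -x·sin(x) + cos(x)
  g(x) = tanh(x)   ⇒   g'(x) = 1 - tanh(x)^2
  lim(x→0) f'(x)/g'(x) = lim(x→0) (-x·sin(x) + cos(x))/(1 - tanh(x)^2)
  = 1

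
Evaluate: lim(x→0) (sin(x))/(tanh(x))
This is a 0/0 indeterminate form.

Apply L'Hôpital's rule: differentiate numerator and denominator separately.
  f(x) = sin(x)   ⇒   f'(x) = cos(x)
  g(x) = tanh(x)   ⇒   g'(x) = 1 - tanh(x)^2
  lim(x→0) f'(x)/g'(x) = lim(x→0) (cos(x))/(1 - tanh(x)^2)
  = 1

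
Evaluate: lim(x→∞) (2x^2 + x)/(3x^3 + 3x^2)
This is an ∞/∞ indeterminate form.

Apply L'Hôpital's rule: differentiate numerator and denominator separately.
  f(x) = 2·x^2 + x   ⇒   f'(x) = 4·x + 1
  g(x) = 3·x^3 + 3·x^2   ⇒   g'(x) = 9·x^2 + 6·x
  lim(x→∞) f'(x)/g'(x) = lim(x→∞) (4·x + 1)/(9·x^2 + 6·x)
  = 0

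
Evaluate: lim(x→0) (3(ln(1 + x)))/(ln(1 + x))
This is a 0/0 indeterminate form.

Apply L'Hôpital's rule: differentiate numerator and denominator separately.
  f(x) = 3·ln(x + 1)   ⇒   f'(x) = 3/(x + 1)
  g(x) = ln(x + 1)   ⇒   g'(x) = 1/(x + 1)
  lim(x→0) f'(x)/g'(x) = lim(x→0) (3/(x + 1))/(1/(x + 1))
  = 3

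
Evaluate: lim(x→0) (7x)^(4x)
This is an exponential indeterminate form.

For exponential indeterminate forms, take the natural log:
  Let L = lim(x→0) (7x)^(4x)
  Then ln(L) = lim(x→0) [exponent × ln(base)]
  Evaluate using L'Hôpital or standard limits, then exponentiate.
  L = 1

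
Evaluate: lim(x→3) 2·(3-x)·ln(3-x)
This is a 0·∞ indeterminate form.

Rewrite 0·∞ as a quotient (0/0 or ∞/∞ form), then apply L'Hôpital's rule:
  lim(x→3) 2·(3-x)·ln(3-x) = 0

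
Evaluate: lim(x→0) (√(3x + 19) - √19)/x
This is a standard limit.

Factor or rationalize the expression:
  lim(x→0) (√(3x + 19) - √19)/x = 3·sqrt(19)/38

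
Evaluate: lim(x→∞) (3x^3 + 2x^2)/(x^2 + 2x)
This is an ∞/∞ indeterminate form.

Apply L'Hôpital's rule: differentiate numerator and denominator separately.
  f(x) = 3·x^3 + 2·x^2   ⇒   f'(x) = 9·x^2 + 4·x
  g(x) = x^2 + 2·x   ⇒   g'(x) = 2·x + 2
  lim(x→∞) f'(x)/g'(x) = lim(x→∞) (9·x^2 + 4·x)/(2·x + 2)
  = ∞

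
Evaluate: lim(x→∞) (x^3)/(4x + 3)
This is an ∞/∞ indeterminate form.

Apply L'Hôpital's rule: differentiate numerator and denominator separately.
  f(x) = x^3   ⇒   f'(x) = 3·x^2
  g(x) = 4·x + 3   ⇒   g'(x) = 4
  lim(x→∞) f'(x)/g'(x) = lim(x→∞) (3·x^2)/(4)
  = ∞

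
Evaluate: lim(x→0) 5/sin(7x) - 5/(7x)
This is an ∞-∞ indeterminate form.

Combine fractions or rationalize to convert ∞-∞ to 0/0 form:
  lim(x→0) 5/sin(7x) - 5/(7x) = 0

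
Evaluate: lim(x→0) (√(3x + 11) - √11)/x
This is a standard limit.

Factor or rationalize the expression:
  lim(x→0) (√(3x + 11) - √11)/x = 3·sqrt(11)/22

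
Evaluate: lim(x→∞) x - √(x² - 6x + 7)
This is an ∞-∞ indeterminate form.

Combine fractions or rationalize to convert ∞-∞ to 0/0 form:
  lim(x→∞) x - √(x² - 6x + 7) = 3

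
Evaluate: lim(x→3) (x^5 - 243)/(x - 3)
This is a standard limit.

Factor or rationalize the expression:
  lim(x→3) (x^5 - 243)/(x - 3) = 405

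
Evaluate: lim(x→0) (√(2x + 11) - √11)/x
This is a standard limit.

Factor or rationalize the expression:
  lim(x→0) (√(2x + 11) - √11)/x = sqrt(11)/11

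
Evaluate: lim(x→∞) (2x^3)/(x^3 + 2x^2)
This is an ∞/∞ indeterminate form.

Apply L'Hôpital's rule: differentiate numerator and denominator separately.
  f(x) = 2·x^3   ⇒   f'(x) = 6·x^2
  g(x) = x^3 + 2·x^2   ⇒   g'(x) = 3·x^2 + 4·x
  lim(x→∞) f'(x)/g'(x) = lim(x→∞) (6·x^2)/(3·x^2 + 4·x)
  = 2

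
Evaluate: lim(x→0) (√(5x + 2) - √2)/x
This is a standard limit.

Factor or rationalize the expression:
  lim(x→0) (√(5x + 2) - √2)/x = 5·sqrt(2)/4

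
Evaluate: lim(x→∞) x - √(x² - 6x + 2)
This is an ∞-∞ indeterminate form.

Combine fractions or rationalize to convert ∞-∞ to 0/0 form:
  lim(x→∞) x - √(x² - 6x + 2) = 3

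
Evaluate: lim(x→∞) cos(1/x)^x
This is an exponential indeterminate form.

For exponential indeterminate forms, take the natural log:
  Let L = lim(x→∞) cos(1/x)^x
  Then ln(L) = lim(x→∞) [exponent × ln(base)]
  Evaluate using L'Hôpital or standard limits, then exponentiate.
  L = 1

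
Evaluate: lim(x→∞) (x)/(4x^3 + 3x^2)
This is an ∞/∞ indeterminate form.

Apply L'Hôpital's rule: differentiate numerator and denominator separately.
  f(x) = x   ⇒   f'(x) = 1
  g(x) = 4·x^3 + 3·x^2   ⇒   g'(x) = 12·x^2 + 6·x
  lim(x→∞) f'(x)/g'(x) = lim(x→∞) (1)/(12·x^2 + 6·x)
  = 0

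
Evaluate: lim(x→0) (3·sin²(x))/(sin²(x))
This is a 0/0 indeterminate form.

Apply L'Hôpital's rule: differentiate numerator and denominator separately.
  f(x) = 3·sin(x)^2   ⇒   f'(x) = 6·sin(x)·cos(x)
  g(x) = sin(x)^2   ⇒   g'(x) = 2·sin(x)·cos(x)
  lim(x→0) f'(x)/g'(x) = lim(x→0) (6·sin(x)·cos(x))/(2·sin(x)·cos(x))
  = 3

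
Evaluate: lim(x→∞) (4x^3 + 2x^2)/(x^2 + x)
This is an ∞/∞ indeterminate form.

Apply L'Hôpital's rule: differentiate numerator and denominator separately.
  f(x) = 4·x^3 + 2·x^2   ⇒   f'(x) = 12·x^2 + 4·x
  g(x) = x^2 + x   ⇒   g'(x) = 2·x + 1
  lim(x→∞) f'(x)/g'(x) = lim(x→∞) (12·x^2 + 4·x)/(2·x + 1)
  = ∞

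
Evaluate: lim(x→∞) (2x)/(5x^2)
This is an ∞/∞ indeterminate form.

Apply L'Hôpital's rule: differentiate numerator and denominator separately.
  f(x) = 2·x   ⇒   f'(x) = 2
  g(x) = 5·x^2   ⇒   g'(x) = 10·x
  lim(x→∞) f'(x)/g'(x) = lim(x→∞) (2)/(10·x)
  = 0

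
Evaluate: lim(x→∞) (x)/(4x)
This is an ∞/∞ indeterminate form.

Apply L'Hôpital's rule: differentiate numerator and denominator separately.
  f(x) = x   ⇒   f'(x) = 1
  g(x) = 4·x   ⇒   g'(x) = 4
  lim(x→∞) f'(x)/g'(x) = lim(x→∞) (1)/(4)
  = 1/4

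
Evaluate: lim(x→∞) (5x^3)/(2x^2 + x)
This is an ∞/∞ indeterminate form.

Apply L'Hôpital's rule: differentiate numerator and denominator separately.
  f(x) = 5·x^3   ⇒   f'(x) = 15·x^2
  g(x) = 2·x^2 + x   ⇒   g'(x) = 4·x + 1
  lim(x→∞) f'(x)/g'(x) = lim(x→∞) (15·x^2)/(4·x + 1)
  = ∞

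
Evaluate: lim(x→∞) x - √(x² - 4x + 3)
This is an ∞-∞ indeterminate form.

Combine fractions or rationalize to convert ∞-∞ to 0/0 form:
  lim(x→∞) x - √(x² - 4x + 3) = 2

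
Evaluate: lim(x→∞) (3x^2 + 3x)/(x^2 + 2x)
This is an ∞/∞ indeterminate form.

Apply L'Hôpital's rule: differentiate numerator and denominator separately.
  f(x) = 3·x^2 + 3·x   ⇒   f'(x) = 6·x + 3
  g(x) = x^2 + 2·x   ⇒   g'(x) = 2·x + 2
  lim(x→∞) f'(x)/g'(x) = lim(x→∞) (6·x + 3)/(2·x + 2)
  = 3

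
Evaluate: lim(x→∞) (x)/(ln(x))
This is an ∞/∞ indeterminate form.

Apply L'Hôpital's rule: differentiate numerator and denominator separately.
  f(x) = x   ⇒   f'(x) = 1
  g(x) = ln(x)   ⇒   g'(x) = 1/x
  lim(x→∞) f'(x)/g'(x) = lim(x→∞) (1)/(1/x)
  = ∞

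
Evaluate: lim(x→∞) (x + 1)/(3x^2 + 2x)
This is an ∞/∞ indeterminate form.

Apply L'Hôpital's rule: differentiate numerator and denominator separately.
  f(x) = x + 1   ⇒   f'(x) = 1
  g(x) = 3·x^2 + 2·x   ⇒   g'(x) = 6·x + 2
  lim(x→∞) f'(x)/g'(x) = lim(x→∞) (1)/(6·x + 2)
  = 0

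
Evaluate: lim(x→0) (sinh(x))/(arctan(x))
This is a 0/0 indeterminate form.

Apply L'Hôpital's rule: differentiate numerator and denominator separately.
  f(x) = sinh(x)   ⇒   f'(x) = cosh(x)
  g(x) = atan(x)   ⇒   g'(x) = 1/(x^2 + 1)
  lim(x→0) f'(x)/g'(x) = lim(x→0) (cosh(x))/(1/(x^2 + 1))
  = 1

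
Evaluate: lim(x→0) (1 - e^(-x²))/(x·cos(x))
This is a 0/0 indeterminate form.

Apply L'Hôpital's rule: differentiate numerator and denominator separately.
  f(x) = 1 - e^(-x^2)   ⇒   f'(x) = 2·x·e^(-x^2)
  g(x) = x·cos(x)   ⇒   g'(x) = -x·sin(x) + cos(x)
  lim(x→0) f'(x)/g'(x) = lim(x→0) (2·x·e^(-x^2))/(-x·sin(x) + cos(x))
  = 0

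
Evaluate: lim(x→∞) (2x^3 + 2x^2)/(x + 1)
This is an ∞/∞ indeterminate form.

Apply L'Hôpital's rule: differentiate numerator and denominator separately.
  f(x) = 2·x^3 + 2·x^2   ⇒   f'(x) = 6·x^2 + 4·x
  g(x) = x + 1   ⇒   g'(x) = 1
  lim(x→∞) f'(x)/g'(x) = lim(x→∞) (6·x^2 + 4·x)/(1)
  = ∞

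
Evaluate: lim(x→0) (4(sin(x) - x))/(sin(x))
This is a 0/0 indeterminate form.

Apply L'Hôpital's rule: differentiate numerator and denominator separately.
  f(x) = -4·x + 4·sin(x)   ⇒   f'(x) = 4·cos(x) - 4
  g(x) = sin(x)   ⇒   g'(x) = cos(x)
  lim(x→0) f'(x)/g'(x) = lim(x→0) (4·cos(x) - 4)/(cos(x))
  = 0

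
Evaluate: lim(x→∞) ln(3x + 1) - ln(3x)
This is an ∞-∞ indeterminate form.

Combine fractions or rationalize to convert ∞-∞ to 0/0 form:
  lim(x→∞) ln(3x + 1) - ln(3x) = 0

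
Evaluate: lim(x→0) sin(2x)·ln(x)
This is a 0·∞ indeterminate form.

Rewrite 0·∞ as a quotient (0/0 or ∞/∞ form), then apply L'Hôpital's rule:
  lim(x→0) sin(2x)·ln(x) = 0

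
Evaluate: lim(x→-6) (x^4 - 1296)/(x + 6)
This is a standard limit.

Factor or rationalize the expression:
  lim(x→-6) (x^4 - 1296)/(x + 6) = -864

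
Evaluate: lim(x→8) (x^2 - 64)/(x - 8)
This is a standard limit.

Factor or rationalize the expression:
  lim(x→8) (x^2 - 64)/(x - 8) = 16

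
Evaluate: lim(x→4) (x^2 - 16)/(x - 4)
This is a standard limit.

Factor or rationalize the expression:
  lim(x→4) (x^2 - 16)/(x - 4) = 8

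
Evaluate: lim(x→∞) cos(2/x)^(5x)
This is an exponential indeterminate form.

For exponential indeterminate forms, take the natural log:
  Let L = lim(x→∞) cos(2/x)^(5x)
  Then ln(L) = lim(x→∞) [exponent × ln(base)]
  Evaluate using L'Hôpital or standard limits, then exponentiate.
  L = 1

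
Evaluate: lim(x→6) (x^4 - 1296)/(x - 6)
This is a standard limit.

Factor or rationalize the expression:
  lim(x→6) (x^4 - 1296)/(x - 6) = 864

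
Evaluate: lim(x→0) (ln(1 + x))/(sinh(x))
This is a 0/0 indeterminate form.

Apply L'Hôpital's rule: differentiate numerator and denominator separately.
  f(x) = ln(x + 1)   ⇒   f'(x) = 1/(x + 1)
  g(x) = sinh(x)   ⇒   g'(x) = cosh(x)
  lim(x→0) f'(x)/g'(x) = lim(x→0) (1/(x + 1))/(cosh(x))
  = 1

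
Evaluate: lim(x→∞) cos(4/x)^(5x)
This is an exponential indeterminate form.

For exponential indeterminate forms, take the natural log:
  Let L = lim(x→∞) cos(4/x)^(5x)
  Then ln(L) = lim(x→∞) [exponent × ln(base)]
  Evaluate using L'Hôpital or standard limits, then exponentiate.
  L = 1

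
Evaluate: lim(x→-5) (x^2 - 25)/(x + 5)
This is a standard limit.

Factor or rationalize the expression:
  lim(x→-5) (x^2 - 25)/(x + 5) = -10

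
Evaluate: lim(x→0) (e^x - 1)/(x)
This is a 0/0 indeterminate form.

Apply L'Hôpital's rule: differentiate numerator and denominator separately.
  f(x) = e^(x) - 1   ⇒   f'(x) = e^(x)
  g(x) = x   ⇒   g'(x) = 1
  lim(x→0) f'(x)/g'(x) = lim(x→0) (e^(x))/(1)
  = 1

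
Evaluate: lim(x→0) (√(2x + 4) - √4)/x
This is a standard limit.

Factor or rationalize the expression:
  lim(x→0) (√(2x + 4) - √4)/x = 1/2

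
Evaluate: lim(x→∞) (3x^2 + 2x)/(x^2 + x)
This is an ∞/∞ indeterminate form.

Apply L'Hôpital's rule: differentiate numerator and denominator separately.
  f(x) = 3·x^2 + 2·x   ⇒   f'(x) = 6·x + 2
  g(x) = x^2 + x   ⇒   g'(x) = 2·x + 1
  lim(x→∞) f'(x)/g'(x) = lim(x→∞) (6·x + 2)/(2·x + 1)
  = 3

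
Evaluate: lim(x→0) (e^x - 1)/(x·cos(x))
This is a 0/0 indeterminate form.

Apply L'Hôpital's rule: differentiate numerator and denominator separately.
  f(x) = e^(x) - 1   ⇒   f'(x) = e^(x)
  g(x) = x·cos(x)   ⇒   g'(x) = -x·sin(x) + cos(x)
  lim(x→0) f'(x)/g'(x) = lim(x→0) (e^(x))/(-x·sin(x) + cos(x))
  = 1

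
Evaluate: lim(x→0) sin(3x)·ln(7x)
This is a 0·∞ indeterminate form.

Rewrite 0·∞ as a quotient (0/0 or ∞/∞ form), then apply L'Hôpital's rule:
  lim(x→0) sin(3x)·ln(7x) = 0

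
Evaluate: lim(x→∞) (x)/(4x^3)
This is an ∞/∞ indeterminate form.

Apply L'Hôpital's rule: differentiate numerator and denominator separately.
  f(x) = x   ⇒   f'(x) = 1
  g(x) = 4·x^3   ⇒   g'(x) = 12·x^2
  lim(x→∞) f'(x)/g'(x) = lim(x→∞) (1)/(12·x^2)
  = 0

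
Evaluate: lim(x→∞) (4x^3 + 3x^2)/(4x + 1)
This is an ∞/∞ indeterminate form.

Apply L'Hôpital's rule: differentiate numerator and denominator separately.
  f(x) = 4·x^3 + 3·x^2   ⇒   f'(x) = 12·x^2 + 6·x
  g(x) = 4·x + 1   ⇒   g'(x) = 4
  lim(x→∞) f'(x)/g'(x) = lim(x→∞) (12·x^2 + 6·x)/(4)
  = ∞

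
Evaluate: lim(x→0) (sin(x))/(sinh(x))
This is a 0/0 indeterminate form.

Apply L'Hôpital's rule: differentiate numerator and denominator separately.
  f(x) = sin(x)   ⇒   f'(x) = cos(x)
  g(x) = sinh(x)   ⇒   g'(x) = cosh(x)
  lim(x→0) f'(x)/g'(x) = lim(x→0) (cos(x))/(cosh(x))
  = 1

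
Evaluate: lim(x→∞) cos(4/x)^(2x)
This is an exponential indeterminate form.

For exponential indeterminate forms, take the natural log:
  Let L = lim(x→∞) cos(4/x)^(2x)
  Then ln(L) = lim(x→∞) [exponent × ln(base)]
  Evaluate using L'Hôpital or standard limits, then exponentiate.
  L = 1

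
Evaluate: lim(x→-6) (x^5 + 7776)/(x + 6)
This is a standard limit.

Factor or rationalize the expression:
  lim(x→-6) (x^5 + 7776)/(x + 6) = 6480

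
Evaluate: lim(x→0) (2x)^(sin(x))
This is an exponential indeterminate form.

For exponential indeterminate forms, take the natural log:
  Let L = lim(x→0) (2x)^(sin(x))
  Then ln(L) = lim(x→0) [exponent × ln(base)]
  Evaluate using L'Hôpital or standard limits, then exponentiate.
  L = 1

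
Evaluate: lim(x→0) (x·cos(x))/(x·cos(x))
This is a 0/0 indeterminate form.

Apply L'Hôpital's rule: differentiate numerator and denominator separately.
  f(x) = x·cos(x)   ⇒   f'(x) = -x·sin(x) + cos(x)
  g(x) = x·cos(x)   ⇒   g'(x) = -x·sin(x) + cos(x)
  lim(x→0) f'(x)/g'(x) = lim(x→0) (-x·sin(x) + cos(x))/(-x·sin(x) + cos(x))
  = 1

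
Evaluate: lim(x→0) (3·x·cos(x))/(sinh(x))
This is a 0/0 indeterminate form.

Apply L'Hôpital's rule: differentiate numerator and denominator separately.
  f(x) = 3·x·cos(x)   ⇒   f'(x) = -3·x·sin(x) + 3·cos(x)
  g(x) = sinh(x)   ⇒   g'(x) = cosh(x)
  lim(x→0) f'(x)/g'(x) = lim(x→0) (-3·x·sin(x) + 3·cos(x))/(cosh(x))
  = 3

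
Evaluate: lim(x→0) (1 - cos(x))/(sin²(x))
This is a 0/0 indeterminate form.

Apply L'Hôpital's rule: differentiate numerator and denominator separately.
  f(x) = 1 - cos(x)   ⇒   f'(x) = sin(x)
  g(x) = sin(x)^2   ⇒   g'(x) = 2·sin(x)·cos(x)
  lim(x→0) f'(x)/g'(x) = lim(x→0) (sin(x))/(2·sin(x)·cos(x))
  = 1/2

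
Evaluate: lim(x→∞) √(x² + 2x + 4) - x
This is an ∞-∞ indeterminate form.

Combine fractions or rationalize to convert ∞-∞ to 0/0 form:
  lim(x→∞) √(x² + 2x + 4) - x = 1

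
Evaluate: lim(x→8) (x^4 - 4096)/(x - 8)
This is a standard limit.

Factor or rationalize the expression:
  lim(x→8) (x^4 - 4096)/(x - 8) = 2048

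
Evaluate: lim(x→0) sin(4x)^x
This is an exponential indeterminate form.

For exponential indeterminate forms, take the natural log:
  Let L = lim(x→0) sin(4x)^x
  Then ln(L) = lim(x→0) [exponent × ln(base)]
  Evaluate using L'Hôpital or standard limits, then exponentiate.
  L = 1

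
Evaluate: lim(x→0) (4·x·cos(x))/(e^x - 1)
This is a 0/0 indeterminate form.

Apply L'Hôpital's rule: differentiate numerator and denominator separately.
  f(x) = 4·x·cos(x)   ⇒   f'(x) = -4·x·sin(x) + 4·cos(x)
  g(x) = e^(x) - 1   ⇒   g'(x) = e^(x)
  lim(x→0) f'(x)/g'(x) = lim(x→0) (-4·x·sin(x) + 4·cos(x))/(e^(x))
  = 4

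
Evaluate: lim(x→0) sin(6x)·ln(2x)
This is a 0·∞ indeterminate form.

Rewrite 0·∞ as a quotient (0/0 or ∞/∞ form), then apply L'Hôpital's rule:
  lim(x→0) sin(6x)·ln(2x) = 0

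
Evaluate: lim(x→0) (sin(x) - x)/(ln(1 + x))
This is a 0/0 indeterminate form.

Apply L'Hôpital's rule: differentiate numerator and denominator separately.
  f(x) = -x + sin(x)   ⇒   f'(x) = cos(x) - 1
  g(x) = ln(x + 1)   ⇒   g'(x) = 1/(x + 1)
  lim(x→0) f'(x)/g'(x) = lim(x→0) (cos(x) - 1)/(1/(x + 1))
  = 0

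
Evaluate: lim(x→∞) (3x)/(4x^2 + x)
This is an ∞/∞ indeterminate form.

Apply L'Hôpital's rule: differentiate numerator and denominator separately.
  f(x) = 3·x   ⇒   f'(x) = 3
  g(x) = 4·x^2 + x   ⇒   g'(x) = 8·x + 1
  lim(x→∞) f'(x)/g'(x) = lim(x→∞) (3)/(8·x + 1)
  = 0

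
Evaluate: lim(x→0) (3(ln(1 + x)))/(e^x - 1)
This is a 0/0 indeterminate form.

Apply L'Hôpital's rule: differentiate numerator and denominator separately.
  f(x) = 3·ln(x + 1)   ⇒   f'(x) = 3/(x + 1)
  g(x) = e^(x) - 1   ⇒   g'(x) = e^(x)
  lim(x→0) f'(x)/g'(x) = lim(x→0) (3/(x + 1))/(e^(x))
  = 3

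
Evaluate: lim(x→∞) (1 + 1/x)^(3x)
This is an exponential indeterminate form.

For exponential indeterminate forms, take the natural log:
  Let L = lim(x→∞) (1 + 1/x)^(3x)
  Then ln(L) = lim(x→∞) [exponent × ln(base)]
  Evaluate using L'Hôpital or standard limits, then exponentiate.
  L = e^(3)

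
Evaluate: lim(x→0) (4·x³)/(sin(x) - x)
This is a 0/0 indeterminate form.

Apply L'Hôpital's rule: differentiate numerator and denominator separately.
  f(x) = 4·x^3   ⇒   f'(x) = 12·x^2
  g(x) = -x + sin(x)   ⇒   g'(x) = cos(x) - 1
  lim(x→0) f'(x)/g'(x) = lim(x→0) (12·x^2)/(cos(x) - 1)
  = -24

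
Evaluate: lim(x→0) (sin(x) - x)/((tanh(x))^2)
This is a 0/0 indeterminate form.

Apply L'Hôpital's rule: differentiate numerator and denominator separately.
  f(x) = -x + sin(x)   ⇒   f'(x) = cos(x) - 1
  g(x) = tanh(x)^2   ⇒   g'(x) = (2 - 2·tanh(x)^2)·tanh(x)
  lim(x→0) f'(x)/g'(x) = lim(x→0) (cos(x) - 1)/((2 - 2·tanh(x)^2)·tanh(x))
  = 0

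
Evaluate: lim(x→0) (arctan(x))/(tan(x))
This is a 0/0 indeterminate form.

Apply L'Hôpital's rule: differentiate numerator and denominator separately.
  f(x) = atan(x)   ⇒   f'(x) = 1/(x^2 + 1)
  g(x) = tan(x)   ⇒   g'(x) = tan(x)^2 + 1
  lim(x→0) f'(x)/g'(x) = lim(x→0) (1/(x^2 + 1))/(tan(x)^2 + 1)
  = 1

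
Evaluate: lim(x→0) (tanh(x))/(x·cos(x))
This is a 0/0 indeterminate form.

Apply L'Hôpital's rule: differentiate numerator and denominator separately.
  f(x) = tanh(x)   ⇒   f'(x) = 1 - tanh(x)^2
  g(x) = x·cos(x)   ⇒   g'(x) = -x·sin(x) + cos(x)
  lim(x→0) f'(x)/g'(x) = lim(x→0) (1 - tanh(x)^2)/(-x·sin(x) + cos(x))
  = 1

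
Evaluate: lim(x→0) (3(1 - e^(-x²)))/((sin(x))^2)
This is a 0/0 indeterminate form.

Apply L'Hôpital's rule: differentiate numerator and denominator separately.
  f(x) = 3 - 3·e^(-x^2)   ⇒   f'(x) = 6·x·e^(-x^2)
  g(x) = sin(x)^2   ⇒   g'(x) = 2·sin(x)·cos(x)
  lim(x→0) f'(x)/g'(x) = lim(x→0) (6·x·e^(-x^2))/(2·sin(x)·cos(x))
  = 3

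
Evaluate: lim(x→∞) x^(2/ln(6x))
This is an exponential indeterminate form.

For exponential indeterminate forms, take the natural log:
  Let L = lim(x→∞) x^(2/ln(6x))
  Then ln(L) = lim(x→∞) [exponent × ln(base)]
  Evaluate using L'Hôpital or standard limits, then exponentiate.
  L = e²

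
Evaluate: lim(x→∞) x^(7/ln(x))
This is an exponential indeterminate form.

For exponential indeterminate forms, take the natural log:
  Let L = lim(x→∞) x^(7/ln(x))
  Then ln(L) = lim(x→∞) [exponent × ln(base)]
  Evaluate using L'Hôpital or standard limits, then exponentiate.
  L = e^(7)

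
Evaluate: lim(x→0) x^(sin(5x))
This is an exponential indeterminate form.

For exponential indeterminate forms, take the natural log:
  Let L = lim(x→0) x^(sin(5x))
  Then ln(L) = lim(x→0) [exponent × ln(base)]
  Evaluate using L'Hôpital or standard limits, then exponentiate.
  L = 1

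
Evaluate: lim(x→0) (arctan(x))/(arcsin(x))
This is a 0/0 indeterminate form.

Apply L'Hôpital's rule: differentiate numerator and denominator separately.
  f(x) = atan(x)   ⇒   f'(x) = 1/(x^2 + 1)
  g(x) = asin(x)   ⇒   g'(x) = 1/sqrt(1 - x^2)
  lim(x→0) f'(x)/g'(x) = lim(x→0) (1/(x^2 + 1))/(1/sqrt(1 - x^2))
  = 1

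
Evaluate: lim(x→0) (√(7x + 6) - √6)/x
This is a standard limit.

Factor or rationalize the expression:
  lim(x→0) (√(7x + 6) - √6)/x = 7·sqrt(6)/12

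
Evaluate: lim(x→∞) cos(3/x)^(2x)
This is an exponential indeterminate form.

For exponential indeterminate forms, take the natural log:
  Let L = lim(x→∞) cos(3/x)^(2x)
  Then ln(L) = lim(x→∞) [exponent × ln(base)]
  Evaluate using L'Hôpital or standard limits, then exponentiate.
  L = 1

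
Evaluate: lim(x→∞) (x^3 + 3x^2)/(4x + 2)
This is an ∞/∞ indeterminate form.

Apply L'Hôpital's rule: differentiate numerator and denominator separately.
  f(x) = x^3 + 3·x^2   ⇒   f'(x) = 3·x^2 + 6·x
  g(x) = 4·x + 2   ⇒   g'(x) = 4
  lim(x→∞) f'(x)/g'(x) = lim(x→∞) (3·x^2 + 6·x)/(4)
  = ∞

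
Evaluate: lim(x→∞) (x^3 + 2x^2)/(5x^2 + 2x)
This is an ∞/∞ indeterminate form.

Apply L'Hôpital's rule: differentiate numerator and denominator separately.
  f(x) = x^3 + 2·x^2   ⇒   f'(x) = 3·x^2 + 4·x
  g(x) = 5·x^2 + 2·x   ⇒   g'(x) = 10·x + 2
  lim(x→∞) f'(x)/g'(x) = lim(x→∞) (3·x^2 + 4·x)/(10·x + 2)
  = ∞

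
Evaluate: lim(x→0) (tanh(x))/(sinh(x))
This is a 0/0 indeterminate form.

Apply L'Hôpital's rule: differentiate numerator and denominator separately.
  f(x) = tanh(x)   ⇒   f'(x) = 1 - tanh(x)^2
  g(x) = sinh(x)   ⇒   g'(x) = cosh(x)
  lim(x→0) f'(x)/g'(x) = lim(x→0) (1 - tanh(x)^2)/(cosh(x))
  = 1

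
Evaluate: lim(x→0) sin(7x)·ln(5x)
This is a 0·∞ indeterminate form.

Rewrite 0·∞ as a quotient (0/0 or ∞/∞ form), then apply L'Hôpital's rule:
  lim(x→0) sin(7x)·ln(5x) = 0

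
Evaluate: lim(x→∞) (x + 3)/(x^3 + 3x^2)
This is an ∞/∞ indeterminate form.

Apply L'Hôpital's rule: differentiate numerator and denominator separately.
  f(x) = x + 3   ⇒   f'(x) = 1
  g(x) = x^3 + 3·x^2   ⇒   g'(x) = 3·x^2 + 6·x
  lim(x→∞) f'(x)/g'(x) = lim(x→∞) (1)/(3·x^2 + 6·x)
  = 0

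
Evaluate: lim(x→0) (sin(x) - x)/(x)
This is a 0/0 indeterminate form.

Apply L'Hôpital's rule: differentiate numerator and denominator separately.
  f(x) = -x + sin(x)   ⇒   f'(x) = cos(x) - 1
  g(x) = x   ⇒   g'(x) = 1
  lim(x→0) f'(x)/g'(x) = lim(x→0) (cos(x) - 1)/(1)
  = 0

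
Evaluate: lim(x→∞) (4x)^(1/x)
This is an exponential indeterminate form.

For exponential indeterminate forms, take the natural log:
  Let L = lim(x→∞) (4x)^(1/x)
  Then ln(L) = lim(x→∞) [exponent × ln(base)]
  Evaluate using L'Hôpital or standard limits, then exponentiate.
  L = 1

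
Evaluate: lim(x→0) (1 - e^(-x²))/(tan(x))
This is a 0/0 indeterminate form.

Apply L'Hôpital's rule: differentiate numerator and denominator separately.
  f(x) = 1 - e^(-x^2)   ⇒   f'(x) = 2·x·e^(-x^2)
  g(x) = tan(x)   ⇒   g'(x) = tan(x)^2 + 1
  lim(x→0) f'(x)/g'(x) = lim(x→0) (2·x·e^(-x^2))/(tan(x)^2 + 1)
  = 0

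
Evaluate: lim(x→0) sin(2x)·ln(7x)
This is a 0·∞ indeterminate form.

Rewrite 0·∞ as a quotient (0/0 or ∞/∞ form), then apply L'Hôpital's rule:
  lim(x→0) sin(2x)·ln(7x) = 0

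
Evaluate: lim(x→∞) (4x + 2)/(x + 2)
This is an ∞/∞ indeterminate form.

Apply L'Hôpital's rule: differentiate numerator and denominator separately.
  f(x) = 4·x + 2   ⇒   f'(x) = 4
  g(x) = x + 2   ⇒   g'(x) = 1
  lim(x→∞) f'(x)/g'(x) = lim(x→∞) (4)/(1)
  = 4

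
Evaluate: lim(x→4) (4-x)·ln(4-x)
This is a 0·∞ indeterminate form.

Rewrite 0·∞ as a quotient (0/0 or ∞/∞ form), then apply L'Hôpital's rule:
  lim(x→4) (4-x)·ln(4-x) = 0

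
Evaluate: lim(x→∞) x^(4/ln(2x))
This is an exponential indeterminate form.

For exponential indeterminate forms, take the natural log:
  Let L = lim(x→∞) x^(4/ln(2x))
  Then ln(L) = lim(x→∞) [exponent × ln(base)]
  Evaluate using L'Hôpital or standard limits, then exponentiate.
  L = e^(4)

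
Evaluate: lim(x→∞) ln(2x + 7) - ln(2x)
This is an ∞-∞ indeterminate form.

Combine fractions or rationalize to convert ∞-∞ to 0/0 form:
  lim(x→∞) ln(2x + 7) - ln(2x) = 0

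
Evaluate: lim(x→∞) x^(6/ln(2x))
This is an exponential indeterminate form.

For exponential indeterminate forms, take the natural log:
  Let L = lim(x→∞) x^(6/ln(2x))
  Then ln(L) = lim(x→∞) [exponent × ln(base)]
  Evaluate using L'Hôpital or standard limits, then exponentiate.
  L = e^(6)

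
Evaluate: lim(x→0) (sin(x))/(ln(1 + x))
This is a 0/0 indeterminate form.

Apply L'Hôpital's rule: differentiate numerator and denominator separately.
  f(x) = sin(x)   ⇒   f'(x) = cos(x)
  g(x) = ln(x + 1)   ⇒   g'(x) = 1/(x + 1)
  lim(x→0) f'(x)/g'(x) = lim(x→0) (cos(x))/(1/(x + 1))
  = 1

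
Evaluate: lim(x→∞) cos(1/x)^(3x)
This is an exponential indeterminate form.

For exponential indeterminate forms, take the natural log:
  Let L = lim(x→∞) cos(1/x)^(3x)
  Then ln(L) = lim(x→∞) [exponent × ln(base)]
  Evaluate using L'Hôpital or standard limits, then exponentiate.
  L = 1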